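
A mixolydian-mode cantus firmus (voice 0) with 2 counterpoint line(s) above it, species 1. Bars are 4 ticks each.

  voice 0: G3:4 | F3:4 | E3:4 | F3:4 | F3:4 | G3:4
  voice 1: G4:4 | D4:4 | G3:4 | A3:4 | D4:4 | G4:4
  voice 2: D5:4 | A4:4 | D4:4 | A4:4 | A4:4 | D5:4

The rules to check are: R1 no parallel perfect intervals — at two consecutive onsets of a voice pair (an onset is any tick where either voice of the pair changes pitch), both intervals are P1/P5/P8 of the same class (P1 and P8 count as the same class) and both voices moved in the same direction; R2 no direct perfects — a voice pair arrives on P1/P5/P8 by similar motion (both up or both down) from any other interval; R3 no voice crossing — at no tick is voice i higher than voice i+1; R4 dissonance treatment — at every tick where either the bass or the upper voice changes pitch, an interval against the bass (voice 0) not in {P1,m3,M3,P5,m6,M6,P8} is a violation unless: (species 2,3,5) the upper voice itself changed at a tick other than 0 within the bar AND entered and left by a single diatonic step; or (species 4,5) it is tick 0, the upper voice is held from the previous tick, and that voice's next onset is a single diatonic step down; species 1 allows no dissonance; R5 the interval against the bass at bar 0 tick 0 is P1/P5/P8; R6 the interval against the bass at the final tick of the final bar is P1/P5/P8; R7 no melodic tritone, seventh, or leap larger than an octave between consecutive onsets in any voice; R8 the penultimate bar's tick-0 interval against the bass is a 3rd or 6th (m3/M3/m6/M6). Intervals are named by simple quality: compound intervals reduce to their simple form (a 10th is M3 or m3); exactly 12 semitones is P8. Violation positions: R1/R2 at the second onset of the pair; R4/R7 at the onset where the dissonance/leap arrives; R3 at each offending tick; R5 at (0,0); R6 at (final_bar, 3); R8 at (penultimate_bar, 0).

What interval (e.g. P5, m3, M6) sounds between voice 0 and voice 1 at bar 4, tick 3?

M6

voice 0=F3 voice 1=D4 -> M6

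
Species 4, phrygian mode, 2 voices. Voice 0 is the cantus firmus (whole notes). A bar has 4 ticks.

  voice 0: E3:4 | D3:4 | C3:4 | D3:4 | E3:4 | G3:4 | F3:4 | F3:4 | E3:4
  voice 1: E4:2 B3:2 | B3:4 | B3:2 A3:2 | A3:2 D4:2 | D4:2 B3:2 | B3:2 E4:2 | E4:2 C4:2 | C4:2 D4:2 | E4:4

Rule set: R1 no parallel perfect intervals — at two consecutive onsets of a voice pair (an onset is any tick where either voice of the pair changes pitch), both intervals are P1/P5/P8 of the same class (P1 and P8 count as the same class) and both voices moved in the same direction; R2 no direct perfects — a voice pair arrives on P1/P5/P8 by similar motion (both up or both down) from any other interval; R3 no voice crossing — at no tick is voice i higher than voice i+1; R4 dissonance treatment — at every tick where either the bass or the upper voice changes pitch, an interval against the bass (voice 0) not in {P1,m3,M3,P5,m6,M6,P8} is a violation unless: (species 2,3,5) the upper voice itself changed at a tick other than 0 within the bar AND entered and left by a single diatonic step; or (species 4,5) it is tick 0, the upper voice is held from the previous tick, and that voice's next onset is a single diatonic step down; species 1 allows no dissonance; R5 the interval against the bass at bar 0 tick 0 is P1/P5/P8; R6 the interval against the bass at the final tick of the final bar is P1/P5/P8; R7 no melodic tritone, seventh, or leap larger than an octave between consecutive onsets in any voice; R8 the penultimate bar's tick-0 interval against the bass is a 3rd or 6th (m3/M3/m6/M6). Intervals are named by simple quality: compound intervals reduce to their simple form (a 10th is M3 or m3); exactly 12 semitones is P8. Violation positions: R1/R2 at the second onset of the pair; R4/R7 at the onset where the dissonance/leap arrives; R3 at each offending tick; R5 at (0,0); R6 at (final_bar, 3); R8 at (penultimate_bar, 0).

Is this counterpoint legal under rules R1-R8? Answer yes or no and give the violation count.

bar 0: v0=E3 v1=E4 (P8)
bar 1: v0=D3 v1=B3 (M6)
bar 2: v0=C3 v1=B3 (M7)
bar 3: v0=D3 v1=A3 (P5)
bar 4: v0=E3 v1=D4 (m7)
bar 5: v0=G3 v1=B3 (M3)
bar 6: v0=F3 v1=E4 (M7)
bar 7: v0=F3 v1=C4 (P5)
bar 8: v0=E3 v1=E4 (P8)
  R4 @ bar4.0: E3/D4 m7 untreated
  R4 @ bar6.0: F3/E4 M7 untreated
  R8 @ bar7.0: penult P5 not 3rd/6th

No (3 violations)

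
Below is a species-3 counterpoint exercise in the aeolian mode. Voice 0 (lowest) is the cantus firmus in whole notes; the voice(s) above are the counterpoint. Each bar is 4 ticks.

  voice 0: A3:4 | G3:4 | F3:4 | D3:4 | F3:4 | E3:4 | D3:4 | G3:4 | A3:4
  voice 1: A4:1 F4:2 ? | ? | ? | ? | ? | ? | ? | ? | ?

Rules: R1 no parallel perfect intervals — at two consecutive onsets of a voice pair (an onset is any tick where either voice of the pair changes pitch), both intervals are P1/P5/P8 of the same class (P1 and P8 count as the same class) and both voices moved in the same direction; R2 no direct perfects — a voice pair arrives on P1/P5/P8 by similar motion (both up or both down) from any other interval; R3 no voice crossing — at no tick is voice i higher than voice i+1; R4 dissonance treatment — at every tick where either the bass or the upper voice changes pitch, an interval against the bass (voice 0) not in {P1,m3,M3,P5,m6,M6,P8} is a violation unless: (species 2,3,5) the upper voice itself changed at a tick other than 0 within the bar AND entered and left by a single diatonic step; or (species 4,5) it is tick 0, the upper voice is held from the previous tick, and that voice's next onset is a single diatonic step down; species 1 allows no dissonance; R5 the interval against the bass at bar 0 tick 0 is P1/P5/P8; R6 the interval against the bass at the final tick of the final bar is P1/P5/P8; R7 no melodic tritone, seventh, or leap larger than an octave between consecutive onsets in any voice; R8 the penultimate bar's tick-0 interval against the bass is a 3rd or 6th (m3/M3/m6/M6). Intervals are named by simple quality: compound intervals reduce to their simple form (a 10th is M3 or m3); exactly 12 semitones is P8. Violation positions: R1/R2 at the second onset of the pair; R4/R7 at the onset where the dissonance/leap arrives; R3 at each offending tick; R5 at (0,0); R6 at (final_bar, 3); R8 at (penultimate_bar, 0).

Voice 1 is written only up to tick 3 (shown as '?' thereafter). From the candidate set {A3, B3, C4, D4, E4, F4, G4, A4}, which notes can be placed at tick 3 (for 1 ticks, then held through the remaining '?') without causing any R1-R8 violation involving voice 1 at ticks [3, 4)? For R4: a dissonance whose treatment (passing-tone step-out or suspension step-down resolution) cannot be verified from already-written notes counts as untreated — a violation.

A3: legal
B3: violates R4,R7
C4: legal
D4: violates R4
E4: legal
F4: legal
G4: violates R4
A4: legal

{A3, A4, C4, E4, F4}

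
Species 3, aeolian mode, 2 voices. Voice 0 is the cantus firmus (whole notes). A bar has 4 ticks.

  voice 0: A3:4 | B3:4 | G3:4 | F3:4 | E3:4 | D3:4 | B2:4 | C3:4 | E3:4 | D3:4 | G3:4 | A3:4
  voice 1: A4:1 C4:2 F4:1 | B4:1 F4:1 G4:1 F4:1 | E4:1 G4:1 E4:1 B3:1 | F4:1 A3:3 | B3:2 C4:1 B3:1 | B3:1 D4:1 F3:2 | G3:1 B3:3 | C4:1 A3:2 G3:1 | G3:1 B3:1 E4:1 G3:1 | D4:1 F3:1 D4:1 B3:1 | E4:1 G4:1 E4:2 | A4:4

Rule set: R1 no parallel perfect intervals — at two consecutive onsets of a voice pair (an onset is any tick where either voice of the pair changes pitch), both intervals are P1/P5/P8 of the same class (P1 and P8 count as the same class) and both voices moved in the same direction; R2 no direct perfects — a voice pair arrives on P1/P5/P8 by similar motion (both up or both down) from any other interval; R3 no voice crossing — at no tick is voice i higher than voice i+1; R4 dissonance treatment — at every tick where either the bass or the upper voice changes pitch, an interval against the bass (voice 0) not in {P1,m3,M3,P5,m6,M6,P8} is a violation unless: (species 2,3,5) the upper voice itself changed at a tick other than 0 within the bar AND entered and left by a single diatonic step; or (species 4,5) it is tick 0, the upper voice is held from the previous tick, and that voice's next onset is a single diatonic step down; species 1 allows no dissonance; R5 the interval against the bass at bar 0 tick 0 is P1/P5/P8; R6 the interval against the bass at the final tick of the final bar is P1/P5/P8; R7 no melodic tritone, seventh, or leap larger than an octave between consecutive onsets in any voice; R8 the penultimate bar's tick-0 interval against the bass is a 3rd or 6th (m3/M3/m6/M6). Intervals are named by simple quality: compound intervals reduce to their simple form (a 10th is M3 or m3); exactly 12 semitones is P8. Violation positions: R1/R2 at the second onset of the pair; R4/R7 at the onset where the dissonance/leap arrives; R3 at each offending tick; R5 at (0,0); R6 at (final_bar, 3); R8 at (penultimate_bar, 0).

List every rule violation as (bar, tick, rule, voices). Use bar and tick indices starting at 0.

(1, 0, R2, (0, 1))
(1, 0, R7, (1,))
(1, 1, R4, (0, 1))
(1, 1, R7, (1,))
(3, 0, R7, (1,))
(7, 0, R1, (0, 1))
(11, 0, R2, (0, 1))

bar 0: v0=A3 v1=A4 downbeat P8
bar 1: v0=B3 v1=B4 downbeat P8
bar 2: v0=G3 v1=E4 downbeat M6
bar 3: v0=F3 v1=F4 downbeat P8
bar 4: v0=E3 v1=B3 downbeat P5
bar 5: v0=D3 v1=B3 downbeat M6
bar 6: v0=B2 v1=G3 downbeat m6
bar 7: v0=C3 v1=C4 downbeat P8
bar 8: v0=E3 v1=G3 downbeat m3
bar 9: v0=D3 v1=D4 downbeat P8
bar 10: v0=G3 v1=E4 downbeat M6
bar 11: v0=A3 v1=A4 downbeat P8
  -> R2 @ bar 1 tick 0 v(0, 1): A3/F4 m6 -> B3/B4 P8 similar
  -> R7 @ bar 1 tick 0 v(1,): F4->B4 leap 6st
  -> R4 @ bar 1 tick 1 v(0, 1): B3/F4 TT untreated
  -> R7 @ bar 1 tick 1 v(1,): B4->F4 leap 6st
  -> R7 @ bar 3 tick 0 v(1,): B3->F4 leap 6st
  -> R1 @ bar 7 tick 0 v(0, 1): B2/B3 P8 -> C3/C4 P8 similar
  -> R2 @ bar 11 tick 0 v(0, 1): G3/E4 M6 -> A3/A4 P8 similar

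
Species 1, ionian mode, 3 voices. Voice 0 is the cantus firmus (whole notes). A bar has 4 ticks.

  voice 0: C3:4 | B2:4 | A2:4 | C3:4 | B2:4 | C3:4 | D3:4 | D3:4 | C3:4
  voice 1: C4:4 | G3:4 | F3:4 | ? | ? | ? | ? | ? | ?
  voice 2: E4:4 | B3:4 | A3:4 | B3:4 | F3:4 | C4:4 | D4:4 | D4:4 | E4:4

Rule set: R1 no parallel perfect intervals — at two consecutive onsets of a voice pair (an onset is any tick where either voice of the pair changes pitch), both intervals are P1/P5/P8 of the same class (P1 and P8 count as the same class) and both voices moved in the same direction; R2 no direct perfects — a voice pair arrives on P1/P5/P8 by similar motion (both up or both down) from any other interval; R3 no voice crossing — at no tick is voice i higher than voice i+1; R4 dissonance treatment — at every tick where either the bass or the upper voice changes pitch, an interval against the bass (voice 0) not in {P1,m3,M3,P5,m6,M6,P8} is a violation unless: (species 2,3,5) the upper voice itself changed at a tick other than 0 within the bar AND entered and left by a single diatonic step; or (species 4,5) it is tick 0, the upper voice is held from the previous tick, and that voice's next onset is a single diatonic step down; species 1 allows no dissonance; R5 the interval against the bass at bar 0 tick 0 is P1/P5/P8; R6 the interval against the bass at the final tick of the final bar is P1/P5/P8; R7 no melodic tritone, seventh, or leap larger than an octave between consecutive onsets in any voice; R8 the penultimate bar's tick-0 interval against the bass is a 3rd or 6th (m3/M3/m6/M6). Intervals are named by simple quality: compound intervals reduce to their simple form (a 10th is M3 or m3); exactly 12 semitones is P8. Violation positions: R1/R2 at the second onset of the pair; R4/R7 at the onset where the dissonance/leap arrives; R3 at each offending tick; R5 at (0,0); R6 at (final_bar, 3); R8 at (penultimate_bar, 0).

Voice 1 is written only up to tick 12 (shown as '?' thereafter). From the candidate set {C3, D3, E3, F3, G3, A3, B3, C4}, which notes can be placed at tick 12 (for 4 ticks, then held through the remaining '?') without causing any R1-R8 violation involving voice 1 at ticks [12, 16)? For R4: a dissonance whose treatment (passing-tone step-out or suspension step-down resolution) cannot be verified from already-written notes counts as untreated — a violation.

{A3, C3, E3}

C3: legal
D3: violates R4
E3: legal
F3: violates R4
G3: violates R2
A3: legal
B3: violates R2,R4,R7
C4: violates R2,R3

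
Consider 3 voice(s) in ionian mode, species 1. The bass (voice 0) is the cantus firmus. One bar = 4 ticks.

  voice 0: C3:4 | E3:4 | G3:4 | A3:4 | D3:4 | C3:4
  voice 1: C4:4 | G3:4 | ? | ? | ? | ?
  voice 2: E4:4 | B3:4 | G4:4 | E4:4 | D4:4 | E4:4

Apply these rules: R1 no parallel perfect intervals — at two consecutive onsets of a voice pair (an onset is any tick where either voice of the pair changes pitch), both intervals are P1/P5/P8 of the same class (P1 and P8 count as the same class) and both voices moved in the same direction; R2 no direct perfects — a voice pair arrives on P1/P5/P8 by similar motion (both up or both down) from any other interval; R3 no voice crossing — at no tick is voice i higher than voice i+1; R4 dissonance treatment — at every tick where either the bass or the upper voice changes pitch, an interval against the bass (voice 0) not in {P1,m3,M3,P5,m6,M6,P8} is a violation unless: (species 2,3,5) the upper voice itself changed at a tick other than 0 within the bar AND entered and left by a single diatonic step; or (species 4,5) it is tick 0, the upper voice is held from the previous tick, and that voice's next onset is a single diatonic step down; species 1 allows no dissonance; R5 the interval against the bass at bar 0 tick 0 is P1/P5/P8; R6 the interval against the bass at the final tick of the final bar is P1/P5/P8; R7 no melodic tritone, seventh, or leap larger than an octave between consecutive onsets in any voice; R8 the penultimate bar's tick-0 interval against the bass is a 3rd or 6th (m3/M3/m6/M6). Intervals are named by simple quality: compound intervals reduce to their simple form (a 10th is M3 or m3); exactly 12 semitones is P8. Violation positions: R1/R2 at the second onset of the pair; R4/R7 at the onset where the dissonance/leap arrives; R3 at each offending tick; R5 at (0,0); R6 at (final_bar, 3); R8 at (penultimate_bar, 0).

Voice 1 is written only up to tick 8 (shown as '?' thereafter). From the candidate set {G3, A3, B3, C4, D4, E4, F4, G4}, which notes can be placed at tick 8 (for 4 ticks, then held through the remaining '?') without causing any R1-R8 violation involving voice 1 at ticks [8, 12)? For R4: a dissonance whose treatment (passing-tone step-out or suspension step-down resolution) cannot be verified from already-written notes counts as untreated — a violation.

{B3, E4, G3}

G3: legal
A3: violates R4
B3: legal
C4: violates R2,R4
D4: violates R2
E4: legal
F4: violates R4,R7
G4: violates R2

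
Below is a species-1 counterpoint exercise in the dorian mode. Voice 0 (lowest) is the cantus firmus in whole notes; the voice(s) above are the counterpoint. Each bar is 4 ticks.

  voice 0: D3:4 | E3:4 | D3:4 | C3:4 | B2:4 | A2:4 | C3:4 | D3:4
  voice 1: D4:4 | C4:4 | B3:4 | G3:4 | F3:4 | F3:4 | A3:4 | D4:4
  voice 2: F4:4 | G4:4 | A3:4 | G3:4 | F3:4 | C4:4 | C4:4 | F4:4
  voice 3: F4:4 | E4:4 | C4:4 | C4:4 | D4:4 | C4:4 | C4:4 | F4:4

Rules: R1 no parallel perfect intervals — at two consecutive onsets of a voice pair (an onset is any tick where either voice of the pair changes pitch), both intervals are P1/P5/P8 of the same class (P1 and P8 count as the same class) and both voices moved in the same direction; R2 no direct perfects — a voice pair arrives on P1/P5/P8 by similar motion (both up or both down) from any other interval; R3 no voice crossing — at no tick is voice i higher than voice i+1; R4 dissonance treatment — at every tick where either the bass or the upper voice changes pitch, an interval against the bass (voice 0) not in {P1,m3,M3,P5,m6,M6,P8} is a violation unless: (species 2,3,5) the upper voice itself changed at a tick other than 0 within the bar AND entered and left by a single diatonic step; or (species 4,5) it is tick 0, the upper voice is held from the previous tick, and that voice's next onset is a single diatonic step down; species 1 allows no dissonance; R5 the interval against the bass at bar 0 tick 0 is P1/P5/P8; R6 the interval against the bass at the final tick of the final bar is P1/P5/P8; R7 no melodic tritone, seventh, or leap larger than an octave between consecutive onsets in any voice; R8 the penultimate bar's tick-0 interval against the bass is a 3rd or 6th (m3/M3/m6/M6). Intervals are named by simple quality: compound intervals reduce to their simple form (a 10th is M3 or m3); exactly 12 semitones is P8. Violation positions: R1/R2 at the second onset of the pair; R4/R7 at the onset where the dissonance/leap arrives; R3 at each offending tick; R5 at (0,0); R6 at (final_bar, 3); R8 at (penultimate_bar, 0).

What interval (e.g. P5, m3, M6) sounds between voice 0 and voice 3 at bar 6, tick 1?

voice 0=C3 voice 3=C4 -> P8

P8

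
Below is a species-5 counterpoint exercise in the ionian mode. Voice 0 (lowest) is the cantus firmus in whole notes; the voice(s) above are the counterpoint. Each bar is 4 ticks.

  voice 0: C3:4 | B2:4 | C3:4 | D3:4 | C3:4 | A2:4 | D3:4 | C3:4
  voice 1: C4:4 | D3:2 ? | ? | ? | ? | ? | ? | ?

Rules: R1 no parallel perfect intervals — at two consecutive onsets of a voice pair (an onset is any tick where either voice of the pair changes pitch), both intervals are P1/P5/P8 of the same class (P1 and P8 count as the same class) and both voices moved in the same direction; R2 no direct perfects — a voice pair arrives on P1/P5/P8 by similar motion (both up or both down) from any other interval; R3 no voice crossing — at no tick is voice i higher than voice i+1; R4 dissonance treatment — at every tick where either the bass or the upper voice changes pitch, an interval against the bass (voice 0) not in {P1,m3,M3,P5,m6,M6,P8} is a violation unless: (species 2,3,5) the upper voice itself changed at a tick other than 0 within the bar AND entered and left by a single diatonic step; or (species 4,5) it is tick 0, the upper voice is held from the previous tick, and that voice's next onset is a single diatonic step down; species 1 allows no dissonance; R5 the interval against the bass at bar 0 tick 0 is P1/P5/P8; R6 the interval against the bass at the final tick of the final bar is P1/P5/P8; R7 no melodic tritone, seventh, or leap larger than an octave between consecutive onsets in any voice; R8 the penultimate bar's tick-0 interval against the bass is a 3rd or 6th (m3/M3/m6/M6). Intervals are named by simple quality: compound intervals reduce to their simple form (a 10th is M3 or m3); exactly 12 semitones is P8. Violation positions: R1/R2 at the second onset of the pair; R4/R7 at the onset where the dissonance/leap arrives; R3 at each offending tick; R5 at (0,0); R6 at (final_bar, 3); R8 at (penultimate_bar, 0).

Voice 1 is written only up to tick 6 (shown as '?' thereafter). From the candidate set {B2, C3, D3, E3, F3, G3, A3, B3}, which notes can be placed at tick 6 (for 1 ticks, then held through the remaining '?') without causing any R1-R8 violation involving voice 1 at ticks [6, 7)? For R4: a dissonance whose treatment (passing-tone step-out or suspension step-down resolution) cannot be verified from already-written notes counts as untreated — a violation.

B2: legal
C3: violates R4
D3: legal
E3: violates R4
F3: violates R4
G3: legal
A3: violates R4
B3: legal

{B2, B3, D3, G3}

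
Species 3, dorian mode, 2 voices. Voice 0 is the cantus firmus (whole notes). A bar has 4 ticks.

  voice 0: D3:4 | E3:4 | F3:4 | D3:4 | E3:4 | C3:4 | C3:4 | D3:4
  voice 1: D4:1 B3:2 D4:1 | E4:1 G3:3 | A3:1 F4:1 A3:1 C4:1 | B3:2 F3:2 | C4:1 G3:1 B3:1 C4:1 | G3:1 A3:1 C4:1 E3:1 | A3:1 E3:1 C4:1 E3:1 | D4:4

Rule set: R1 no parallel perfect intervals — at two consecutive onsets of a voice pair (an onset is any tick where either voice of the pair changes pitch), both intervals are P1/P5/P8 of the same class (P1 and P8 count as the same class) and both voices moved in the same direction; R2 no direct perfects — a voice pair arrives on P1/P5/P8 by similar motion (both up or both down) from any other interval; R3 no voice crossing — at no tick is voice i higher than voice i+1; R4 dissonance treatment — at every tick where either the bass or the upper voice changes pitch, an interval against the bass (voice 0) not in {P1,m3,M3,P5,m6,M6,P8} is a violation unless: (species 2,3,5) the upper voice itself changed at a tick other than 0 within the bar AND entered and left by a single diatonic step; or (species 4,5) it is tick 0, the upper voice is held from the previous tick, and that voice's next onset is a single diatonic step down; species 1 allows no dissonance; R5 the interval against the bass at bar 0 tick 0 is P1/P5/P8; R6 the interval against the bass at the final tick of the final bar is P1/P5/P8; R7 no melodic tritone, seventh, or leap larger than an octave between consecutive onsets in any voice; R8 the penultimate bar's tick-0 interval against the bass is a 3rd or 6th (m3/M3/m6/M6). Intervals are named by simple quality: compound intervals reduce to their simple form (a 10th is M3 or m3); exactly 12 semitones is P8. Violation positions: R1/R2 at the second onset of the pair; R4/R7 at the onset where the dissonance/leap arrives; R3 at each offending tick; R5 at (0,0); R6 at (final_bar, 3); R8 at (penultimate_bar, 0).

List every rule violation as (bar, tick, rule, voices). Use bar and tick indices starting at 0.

(1, 0, R1, (0, 1))
(3, 2, R7, (1,))
(5, 0, R2, (0, 1))
(7, 0, R2, (0, 1))
(7, 0, R7, (1,))

bar 0: v0=D3 v1=D4 downbeat P8
bar 1: v0=E3 v1=E4 downbeat P8
bar 2: v0=F3 v1=A3 downbeat M3
bar 3: v0=D3 v1=B3 downbeat M6
bar 4: v0=E3 v1=C4 downbeat m6
bar 5: v0=C3 v1=G3 downbeat P5
bar 6: v0=C3 v1=A3 downbeat M6
bar 7: v0=D3 v1=D4 downbeat P8
  -> R1 @ bar 1 tick 0 v(0, 1): D3/D4 P8 -> E3/E4 P8 similar
  -> R7 @ bar 3 tick 2 v(1,): B3->F3 leap 6st
  -> R2 @ bar 5 tick 0 v(0, 1): E3/C4 m6 -> C3/G3 P5 similar
  -> R2 @ bar 7 tick 0 v(0, 1): C3/E3 M3 -> D3/D4 P8 similar
  -> R7 @ bar 7 tick 0 v(1,): E3->D4 leap 10st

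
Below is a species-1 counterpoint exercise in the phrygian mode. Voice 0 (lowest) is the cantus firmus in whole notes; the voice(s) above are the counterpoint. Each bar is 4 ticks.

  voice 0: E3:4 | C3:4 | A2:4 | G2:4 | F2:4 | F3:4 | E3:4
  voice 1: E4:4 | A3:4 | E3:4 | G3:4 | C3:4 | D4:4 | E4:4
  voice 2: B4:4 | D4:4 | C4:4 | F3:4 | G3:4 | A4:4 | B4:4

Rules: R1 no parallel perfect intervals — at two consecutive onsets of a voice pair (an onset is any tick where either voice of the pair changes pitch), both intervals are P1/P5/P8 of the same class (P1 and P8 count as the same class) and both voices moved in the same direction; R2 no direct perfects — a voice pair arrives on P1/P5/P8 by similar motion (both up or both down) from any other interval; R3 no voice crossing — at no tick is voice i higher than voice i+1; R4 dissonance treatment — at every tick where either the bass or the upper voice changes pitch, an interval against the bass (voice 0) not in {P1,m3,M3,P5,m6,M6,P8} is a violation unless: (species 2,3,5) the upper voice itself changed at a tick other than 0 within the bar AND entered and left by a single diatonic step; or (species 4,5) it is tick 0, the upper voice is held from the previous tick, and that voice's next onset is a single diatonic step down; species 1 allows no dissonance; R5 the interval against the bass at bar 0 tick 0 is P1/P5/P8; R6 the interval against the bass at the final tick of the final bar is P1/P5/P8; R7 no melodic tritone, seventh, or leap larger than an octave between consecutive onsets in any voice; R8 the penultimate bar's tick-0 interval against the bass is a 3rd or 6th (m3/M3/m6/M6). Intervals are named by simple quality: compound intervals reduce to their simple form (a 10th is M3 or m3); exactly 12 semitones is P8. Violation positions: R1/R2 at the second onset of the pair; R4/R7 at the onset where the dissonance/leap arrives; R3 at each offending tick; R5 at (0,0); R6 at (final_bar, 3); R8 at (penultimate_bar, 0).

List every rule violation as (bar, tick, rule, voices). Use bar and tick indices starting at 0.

(1, 0, R4, (0, 2))
(2, 0, R2, (0, 1))
(3, 0, R3, (1, 2))
(3, 0, R4, (0, 2))
(3, 1, R3, (1, 2))
(3, 2, R3, (1, 2))
(3, 3, R3, (1, 2))
(4, 0, R2, (0, 1))
(4, 0, R4, (0, 2))
(5, 0, R1, (1, 2))
(5, 0, R7, (1,))
(5, 0, R7, (2,))
(6, 0, R1, (1, 2))

bar 0: v0=E3 v1=E4 v2=B4 downbeat P5
bar 1: v0=C3 v1=A3 v2=D4 downbeat M2
bar 2: v0=A2 v1=E3 v2=C4 downbeat m3
bar 3: v0=G2 v1=G3 v2=F3 downbeat m7
bar 4: v0=F2 v1=C3 v2=G3 downbeat M2
bar 5: v0=F3 v1=D4 v2=A4 downbeat M3
bar 6: v0=E3 v1=E4 v2=B4 downbeat P5
  -> R4 @ bar 1 tick 0 v(0, 2): C3/D4 M2 untreated
  -> R2 @ bar 2 tick 0 v(0, 1): C3/A3 M6 -> A2/E3 P5 similar
  -> R3 @ bar 3 tick 0 v(1, 2): G3 above F3
  -> R4 @ bar 3 tick 0 v(0, 2): G2/F3 m7 untreated
  -> R3 @ bar 3 tick 1 v(1, 2): G3 above F3
  -> R3 @ bar 3 tick 2 v(1, 2): G3 above F3
  -> R3 @ bar 3 tick 3 v(1, 2): G3 above F3
  -> R2 @ bar 4 tick 0 v(0, 1): G2/G3 P8 -> F2/C3 P5 similar
  -> R4 @ bar 4 tick 0 v(0, 2): F2/G3 M2 untreated
  -> R1 @ bar 5 tick 0 v(1, 2): C3/G3 P5 -> D4/A4 P5 similar
  -> R7 @ bar 5 tick 0 v(1,): C3->D4 leap 14st
  -> R7 @ bar 5 tick 0 v(2,): G3->A4 leap 14st
  -> R1 @ bar 6 tick 0 v(1, 2): D4/A4 P5 -> E4/B4 P5 similar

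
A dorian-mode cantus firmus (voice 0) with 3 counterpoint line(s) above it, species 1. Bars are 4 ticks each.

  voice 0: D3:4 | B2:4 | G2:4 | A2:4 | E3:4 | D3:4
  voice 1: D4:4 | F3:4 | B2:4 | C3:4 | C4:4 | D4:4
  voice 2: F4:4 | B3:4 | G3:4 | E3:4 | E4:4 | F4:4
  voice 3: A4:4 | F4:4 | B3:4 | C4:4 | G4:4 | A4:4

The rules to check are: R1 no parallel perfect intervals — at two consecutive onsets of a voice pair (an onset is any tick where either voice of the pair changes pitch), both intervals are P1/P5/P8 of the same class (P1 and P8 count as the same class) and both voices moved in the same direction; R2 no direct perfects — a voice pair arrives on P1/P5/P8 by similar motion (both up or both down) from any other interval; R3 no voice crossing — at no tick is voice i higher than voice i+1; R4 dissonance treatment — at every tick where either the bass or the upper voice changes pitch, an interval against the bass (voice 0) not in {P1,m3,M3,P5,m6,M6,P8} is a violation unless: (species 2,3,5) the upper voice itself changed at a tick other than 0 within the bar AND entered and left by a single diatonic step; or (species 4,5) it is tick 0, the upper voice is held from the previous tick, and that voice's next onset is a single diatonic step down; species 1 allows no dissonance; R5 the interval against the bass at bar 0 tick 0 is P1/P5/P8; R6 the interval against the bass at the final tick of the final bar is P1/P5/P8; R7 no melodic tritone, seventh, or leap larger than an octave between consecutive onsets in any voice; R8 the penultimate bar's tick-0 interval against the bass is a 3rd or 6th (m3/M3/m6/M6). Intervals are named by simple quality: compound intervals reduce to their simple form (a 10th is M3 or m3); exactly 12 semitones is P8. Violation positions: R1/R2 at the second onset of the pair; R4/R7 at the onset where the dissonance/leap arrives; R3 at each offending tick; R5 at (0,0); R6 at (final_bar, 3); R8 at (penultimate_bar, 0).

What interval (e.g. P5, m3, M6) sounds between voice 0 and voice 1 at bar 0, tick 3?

voice 0=D3 voice 1=D4 -> P8

P8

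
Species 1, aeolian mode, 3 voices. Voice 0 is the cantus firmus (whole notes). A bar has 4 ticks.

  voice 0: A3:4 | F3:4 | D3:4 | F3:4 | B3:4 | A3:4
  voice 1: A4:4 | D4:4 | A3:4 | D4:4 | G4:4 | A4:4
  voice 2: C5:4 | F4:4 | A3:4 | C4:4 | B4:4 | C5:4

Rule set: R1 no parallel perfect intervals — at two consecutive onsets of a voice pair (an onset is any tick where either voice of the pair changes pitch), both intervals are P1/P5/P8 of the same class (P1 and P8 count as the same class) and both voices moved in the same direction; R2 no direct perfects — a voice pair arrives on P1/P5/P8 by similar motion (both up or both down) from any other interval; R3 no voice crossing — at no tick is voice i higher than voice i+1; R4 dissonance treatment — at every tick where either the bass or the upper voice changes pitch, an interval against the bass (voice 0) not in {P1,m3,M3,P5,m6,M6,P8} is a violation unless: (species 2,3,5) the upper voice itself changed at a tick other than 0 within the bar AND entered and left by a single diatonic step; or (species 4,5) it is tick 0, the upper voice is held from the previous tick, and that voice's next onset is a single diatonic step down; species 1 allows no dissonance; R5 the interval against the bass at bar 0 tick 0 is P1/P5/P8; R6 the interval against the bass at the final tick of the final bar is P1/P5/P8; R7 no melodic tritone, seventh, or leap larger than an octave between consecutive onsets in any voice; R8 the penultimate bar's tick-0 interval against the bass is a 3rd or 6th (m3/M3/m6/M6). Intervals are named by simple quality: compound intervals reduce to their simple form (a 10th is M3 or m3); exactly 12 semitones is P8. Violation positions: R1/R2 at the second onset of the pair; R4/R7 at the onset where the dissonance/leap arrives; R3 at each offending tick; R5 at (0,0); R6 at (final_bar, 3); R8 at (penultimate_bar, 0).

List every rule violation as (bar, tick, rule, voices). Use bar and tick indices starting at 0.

bar 0: v0=A3 v1=A4 v2=C5 downbeat m3
bar 1: v0=F3 v1=D4 v2=F4 downbeat P8
bar 2: v0=D3 v1=A3 v2=A3 downbeat P5
bar 3: v0=F3 v1=D4 v2=C4 downbeat P5
bar 4: v0=B3 v1=G4 v2=B4 downbeat P8
bar 5: v0=A3 v1=A4 v2=C5 downbeat m3
  -> R5 @ bar 0 tick 0 v(0, 2): opens on m3
  -> R2 @ bar 1 tick 0 v(0, 2): A3/C5 m3 -> F3/F4 P8 similar
  -> R2 @ bar 2 tick 0 v(0, 1): F3/D4 M6 -> D3/A3 P5 similar
  -> R2 @ bar 2 tick 0 v(0, 2): F3/F4 P8 -> D3/A3 P5 similar
  -> R2 @ bar 2 tick 0 v(1, 2): D4/F4 m3 -> A3/A3 P1 similar
  -> R1 @ bar 3 tick 0 v(0, 2): D3/A3 P5 -> F3/C4 P5 similar
  -> R3 @ bar 3 tick 0 v(1, 2): D4 above C4
  -> R3 @ bar 3 tick 1 v(1, 2): D4 above C4
  -> R3 @ bar 3 tick 2 v(1, 2): D4 above C4
  -> R3 @ bar 3 tick 3 v(1, 2): D4 above C4
  -> R2 @ bar 4 tick 0 v(0, 2): F3/C4 P5 -> B3/B4 P8 similar
  -> R7 @ bar 4 tick 0 v(0,): F3->B3 leap 6st
  -> R7 @ bar 4 tick 0 v(2,): C4->B4 leap 11st
  -> R8 @ bar 4 tick 0 v(0, 2): penult P8 not 3rd/6th
  -> R6 @ bar 5 tick 3 v(0, 2): closes on m3

(0, 0, R5, (0, 2))
(1, 0, R2, (0, 2))
(2, 0, R2, (0, 1))
(2, 0, R2, (0, 2))
(2, 0, R2, (1, 2))
(3, 0, R1, (0, 2))
(3, 0, R3, (1, 2))
(3, 1, R3, (1, 2))
(3, 2, R3, (1, 2))
(3, 3, R3, (1, 2))
(4, 0, R2, (0, 2))
(4, 0, R7, (0,))
(4, 0, R7, (2,))
(4, 0, R8, (0, 2))
(5, 3, R6, (0, 2))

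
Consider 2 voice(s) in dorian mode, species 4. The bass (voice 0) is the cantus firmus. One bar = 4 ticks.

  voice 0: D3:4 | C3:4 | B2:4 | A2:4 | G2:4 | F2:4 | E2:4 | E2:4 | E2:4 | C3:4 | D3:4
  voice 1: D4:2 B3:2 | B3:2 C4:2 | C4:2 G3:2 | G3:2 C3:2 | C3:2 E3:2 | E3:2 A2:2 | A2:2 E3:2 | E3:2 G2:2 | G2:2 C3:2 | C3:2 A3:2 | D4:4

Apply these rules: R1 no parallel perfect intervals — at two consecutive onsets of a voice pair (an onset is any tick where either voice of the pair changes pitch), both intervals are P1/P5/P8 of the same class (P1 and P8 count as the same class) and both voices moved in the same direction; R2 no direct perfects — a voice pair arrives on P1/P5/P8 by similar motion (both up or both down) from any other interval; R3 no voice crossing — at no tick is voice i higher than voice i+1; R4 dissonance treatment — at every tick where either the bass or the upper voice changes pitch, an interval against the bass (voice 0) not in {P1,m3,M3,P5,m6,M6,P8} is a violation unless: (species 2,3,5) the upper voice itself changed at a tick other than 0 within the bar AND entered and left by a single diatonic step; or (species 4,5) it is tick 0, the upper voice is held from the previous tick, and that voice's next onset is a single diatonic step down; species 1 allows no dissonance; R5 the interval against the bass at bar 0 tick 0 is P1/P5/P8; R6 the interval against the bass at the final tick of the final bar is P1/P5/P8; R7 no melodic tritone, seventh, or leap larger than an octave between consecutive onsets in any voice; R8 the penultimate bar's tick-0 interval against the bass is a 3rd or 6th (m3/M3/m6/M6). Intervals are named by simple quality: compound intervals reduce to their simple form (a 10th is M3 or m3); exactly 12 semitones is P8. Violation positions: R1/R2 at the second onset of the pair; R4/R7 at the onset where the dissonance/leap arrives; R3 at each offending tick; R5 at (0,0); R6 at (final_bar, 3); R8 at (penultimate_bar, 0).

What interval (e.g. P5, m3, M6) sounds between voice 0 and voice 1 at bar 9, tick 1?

P1

voice 0=C3 voice 1=C3 -> P1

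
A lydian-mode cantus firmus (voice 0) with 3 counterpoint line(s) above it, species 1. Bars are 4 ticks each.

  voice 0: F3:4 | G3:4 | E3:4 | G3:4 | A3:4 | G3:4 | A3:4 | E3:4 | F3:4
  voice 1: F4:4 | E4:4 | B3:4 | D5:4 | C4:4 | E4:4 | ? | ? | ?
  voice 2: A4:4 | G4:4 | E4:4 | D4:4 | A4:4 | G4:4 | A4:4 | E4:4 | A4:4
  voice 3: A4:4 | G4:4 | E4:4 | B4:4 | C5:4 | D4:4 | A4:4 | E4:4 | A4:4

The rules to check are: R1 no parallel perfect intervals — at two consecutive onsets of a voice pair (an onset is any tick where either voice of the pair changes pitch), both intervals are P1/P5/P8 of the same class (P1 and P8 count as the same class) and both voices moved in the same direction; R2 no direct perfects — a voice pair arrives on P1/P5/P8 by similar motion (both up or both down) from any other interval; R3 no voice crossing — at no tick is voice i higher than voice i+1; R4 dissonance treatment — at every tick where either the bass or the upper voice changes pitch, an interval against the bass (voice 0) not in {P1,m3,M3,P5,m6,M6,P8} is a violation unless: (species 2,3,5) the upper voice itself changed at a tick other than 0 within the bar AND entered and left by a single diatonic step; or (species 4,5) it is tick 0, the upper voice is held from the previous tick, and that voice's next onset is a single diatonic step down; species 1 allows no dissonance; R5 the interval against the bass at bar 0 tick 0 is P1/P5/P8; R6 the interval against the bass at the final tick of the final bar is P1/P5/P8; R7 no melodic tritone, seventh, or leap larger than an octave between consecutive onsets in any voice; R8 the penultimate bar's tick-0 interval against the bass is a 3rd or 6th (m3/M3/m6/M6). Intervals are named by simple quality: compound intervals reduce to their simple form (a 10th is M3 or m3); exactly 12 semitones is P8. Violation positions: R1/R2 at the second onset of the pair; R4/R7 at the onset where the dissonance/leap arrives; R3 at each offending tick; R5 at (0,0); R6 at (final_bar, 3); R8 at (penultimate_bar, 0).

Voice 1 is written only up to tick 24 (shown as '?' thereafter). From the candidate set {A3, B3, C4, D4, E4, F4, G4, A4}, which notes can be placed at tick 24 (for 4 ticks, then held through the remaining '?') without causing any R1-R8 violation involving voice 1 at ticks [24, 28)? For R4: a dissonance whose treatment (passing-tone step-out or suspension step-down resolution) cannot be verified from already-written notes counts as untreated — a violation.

{A3, C4, E4, F4}

A3: legal
B3: violates R4
C4: legal
D4: violates R4
E4: legal
F4: legal
G4: violates R4
A4: violates R2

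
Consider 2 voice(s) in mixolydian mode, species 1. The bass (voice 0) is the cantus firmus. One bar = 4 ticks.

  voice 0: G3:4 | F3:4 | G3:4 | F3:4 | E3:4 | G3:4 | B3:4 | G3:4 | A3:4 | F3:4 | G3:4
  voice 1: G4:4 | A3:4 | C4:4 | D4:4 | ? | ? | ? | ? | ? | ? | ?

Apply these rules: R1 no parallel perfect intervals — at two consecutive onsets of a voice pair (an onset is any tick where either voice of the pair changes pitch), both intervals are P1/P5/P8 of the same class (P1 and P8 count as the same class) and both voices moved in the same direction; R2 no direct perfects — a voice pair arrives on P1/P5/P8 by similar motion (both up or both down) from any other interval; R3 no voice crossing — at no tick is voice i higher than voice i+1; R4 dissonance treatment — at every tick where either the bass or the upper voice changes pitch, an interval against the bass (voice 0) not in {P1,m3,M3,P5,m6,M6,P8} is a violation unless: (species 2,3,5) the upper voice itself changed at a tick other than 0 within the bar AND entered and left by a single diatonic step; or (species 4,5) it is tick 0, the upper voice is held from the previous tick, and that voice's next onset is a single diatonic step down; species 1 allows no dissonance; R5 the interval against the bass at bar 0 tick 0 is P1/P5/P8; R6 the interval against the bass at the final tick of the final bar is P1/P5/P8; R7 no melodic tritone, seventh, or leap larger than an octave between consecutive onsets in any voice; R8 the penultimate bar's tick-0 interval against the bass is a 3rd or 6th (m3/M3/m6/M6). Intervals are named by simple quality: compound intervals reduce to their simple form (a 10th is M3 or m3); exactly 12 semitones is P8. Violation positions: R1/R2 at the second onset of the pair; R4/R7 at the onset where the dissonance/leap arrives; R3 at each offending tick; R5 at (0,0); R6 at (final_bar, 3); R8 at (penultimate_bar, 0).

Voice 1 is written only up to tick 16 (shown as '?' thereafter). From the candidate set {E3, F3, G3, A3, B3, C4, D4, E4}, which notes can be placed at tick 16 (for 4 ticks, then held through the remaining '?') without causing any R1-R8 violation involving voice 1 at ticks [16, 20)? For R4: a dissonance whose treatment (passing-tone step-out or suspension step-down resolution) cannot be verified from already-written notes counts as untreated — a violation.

E3: violates R2,R7
F3: violates R4
G3: legal
A3: violates R4
B3: violates R2
C4: legal
D4: violates R4
E4: legal

{C4, E4, G3}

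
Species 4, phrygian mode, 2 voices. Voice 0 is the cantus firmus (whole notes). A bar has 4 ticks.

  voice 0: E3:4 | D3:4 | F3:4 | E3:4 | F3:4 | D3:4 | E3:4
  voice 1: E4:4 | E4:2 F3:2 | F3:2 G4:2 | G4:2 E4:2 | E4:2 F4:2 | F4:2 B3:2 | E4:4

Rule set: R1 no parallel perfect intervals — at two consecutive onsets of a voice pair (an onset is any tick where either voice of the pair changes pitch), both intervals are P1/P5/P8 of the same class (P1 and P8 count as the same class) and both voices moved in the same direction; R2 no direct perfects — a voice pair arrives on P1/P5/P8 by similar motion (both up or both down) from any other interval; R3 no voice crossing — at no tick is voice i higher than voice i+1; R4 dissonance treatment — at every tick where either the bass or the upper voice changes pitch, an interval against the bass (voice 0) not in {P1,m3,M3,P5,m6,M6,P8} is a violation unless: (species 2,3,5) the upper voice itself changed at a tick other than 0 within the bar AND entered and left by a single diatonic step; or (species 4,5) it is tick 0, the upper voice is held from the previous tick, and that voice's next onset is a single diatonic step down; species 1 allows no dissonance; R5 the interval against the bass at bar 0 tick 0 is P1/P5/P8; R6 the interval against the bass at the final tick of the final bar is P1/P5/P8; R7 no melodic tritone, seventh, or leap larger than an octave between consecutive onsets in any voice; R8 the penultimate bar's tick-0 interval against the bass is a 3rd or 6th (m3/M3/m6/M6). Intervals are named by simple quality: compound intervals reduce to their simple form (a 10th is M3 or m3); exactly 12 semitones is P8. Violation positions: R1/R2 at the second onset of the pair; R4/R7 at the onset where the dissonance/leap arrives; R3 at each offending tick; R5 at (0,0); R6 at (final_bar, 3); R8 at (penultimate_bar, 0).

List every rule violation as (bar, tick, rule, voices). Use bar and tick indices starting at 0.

(1, 0, R4, (0, 1))
(1, 2, R7, (1,))
(2, 2, R4, (0, 1))
(2, 2, R7, (1,))
(4, 0, R4, (0, 1))
(5, 2, R7, (1,))
(6, 0, R2, (0, 1))

bar 0: v0=E3 v1=E4 downbeat P8
bar 1: v0=D3 v1=E4 downbeat M2
bar 2: v0=F3 v1=F3 downbeat P1
bar 3: v0=E3 v1=G4 downbeat m3
bar 4: v0=F3 v1=E4 downbeat M7
bar 5: v0=D3 v1=F4 downbeat m3
bar 6: v0=E3 v1=E4 downbeat P8
  -> R4 @ bar 1 tick 0 v(0, 1): D3/E4 M2 untreated
  -> R7 @ bar 1 tick 2 v(1,): E4->F3 leap 11st
  -> R4 @ bar 2 tick 2 v(0, 1): F3/G4 M2 untreated
  -> R7 @ bar 2 tick 2 v(1,): F3->G4 leap 14st
  -> R4 @ bar 4 tick 0 v(0, 1): F3/E4 M7 untreated
  -> R7 @ bar 5 tick 2 v(1,): F4->B3 leap 6st
  -> R2 @ bar 6 tick 0 v(0, 1): D3/B3 M6 -> E3/E4 P8 similar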